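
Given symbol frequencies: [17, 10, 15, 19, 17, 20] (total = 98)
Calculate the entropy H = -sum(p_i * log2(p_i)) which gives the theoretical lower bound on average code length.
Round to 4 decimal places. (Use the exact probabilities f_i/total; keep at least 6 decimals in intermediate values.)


Per-symbol terms -p_i * log2(p_i) with p_i = f_i/98:
  p = 17/98 = 0.173469: log2(p) = -2.527247, -p*log2(p) = 0.438400
  p = 10/98 = 0.102041: log2(p) = -3.292782, -p*log2(p) = 0.335998
  p = 15/98 = 0.153061: log2(p) = -2.707819, -p*log2(p) = 0.414462
  p = 19/98 = 0.193878: log2(p) = -2.366782, -p*log2(p) = 0.458866
  p = 17/98 = 0.173469: log2(p) = -2.527247, -p*log2(p) = 0.438400
  p = 20/98 = 0.204082: log2(p) = -2.292782, -p*log2(p) = 0.467915
H = 0.438400 + 0.335998 + 0.414462 + 0.458866 + 0.438400 + 0.467915 = 2.554041

H = 2.554 bits/symbol


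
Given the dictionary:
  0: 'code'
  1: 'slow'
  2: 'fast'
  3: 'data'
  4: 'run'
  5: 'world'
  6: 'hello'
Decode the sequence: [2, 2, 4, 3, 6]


Look up each index in the dictionary:
  2 -> 'fast'
  2 -> 'fast'
  4 -> 'run'
  3 -> 'data'
  6 -> 'hello'

Decoded: "fast fast run data hello"


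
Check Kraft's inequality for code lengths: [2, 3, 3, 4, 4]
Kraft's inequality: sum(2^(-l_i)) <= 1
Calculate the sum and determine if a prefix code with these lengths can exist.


Sum = 2^(-2) + 2^(-3) + 2^(-3) + 2^(-4) + 2^(-4)
    = 0.25 + 0.125 + 0.125 + 0.0625 + 0.0625
    = 10/16 = 0.625
Since 0.625 <= 1, Kraft's inequality IS satisfied.
A prefix code with these lengths CAN exist.

Kraft sum = 0.625. Satisfied.


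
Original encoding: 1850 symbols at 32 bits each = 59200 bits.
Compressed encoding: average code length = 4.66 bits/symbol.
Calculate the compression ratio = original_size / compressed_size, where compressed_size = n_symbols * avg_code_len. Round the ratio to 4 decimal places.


original_size = n_symbols * orig_bits = 1850 * 32 = 59200 bits
compressed_size = n_symbols * avg_code_len = 1850 * 4.66 = 8621.0 bits
ratio = original_size / compressed_size = 59200 / 8621.0 = 6.867

Compression ratio = 6.867


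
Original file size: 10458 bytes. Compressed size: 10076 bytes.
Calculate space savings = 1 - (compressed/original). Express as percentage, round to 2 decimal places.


ratio = compressed/original = 10076/10458 = 0.963473
savings = 1 - ratio = 1 - 0.963473 = 0.036527
as a percentage: 0.036527 * 100 = 3.65%

Space savings = 1 - 10076/10458 = 3.65%


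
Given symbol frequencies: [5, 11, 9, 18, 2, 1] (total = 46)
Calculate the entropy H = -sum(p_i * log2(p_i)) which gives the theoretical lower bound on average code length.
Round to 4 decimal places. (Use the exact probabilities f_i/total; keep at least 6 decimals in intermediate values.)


Per-symbol terms -p_i * log2(p_i) with p_i = f_i/46:
  p = 5/46 = 0.108696: log2(p) = -3.201634, -p*log2(p) = 0.348004
  p = 11/46 = 0.239130: log2(p) = -2.064130, -p*log2(p) = 0.493596
  p = 9/46 = 0.195652: log2(p) = -2.353637, -p*log2(p) = 0.460494
  p = 18/46 = 0.391304: log2(p) = -1.353637, -p*log2(p) = 0.529684
  p = 2/46 = 0.043478: log2(p) = -4.523562, -p*log2(p) = 0.196677
  p = 1/46 = 0.021739: log2(p) = -5.523562, -p*log2(p) = 0.120077
H = 0.348004 + 0.493596 + 0.460494 + 0.529684 + 0.196677 + 0.120077 = 2.148532

H = 2.1485 bits/symbol


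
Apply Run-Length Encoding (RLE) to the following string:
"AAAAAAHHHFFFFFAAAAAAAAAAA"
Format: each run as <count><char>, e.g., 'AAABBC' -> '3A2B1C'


Scanning runs left to right:
  i=0: run of 'A' x 6 -> '6A'
  i=6: run of 'H' x 3 -> '3H'
  i=9: run of 'F' x 5 -> '5F'
  i=14: run of 'A' x 11 -> '11A'

RLE = 6A3H5F11A


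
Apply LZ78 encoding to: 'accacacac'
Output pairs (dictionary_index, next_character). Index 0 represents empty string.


LZ78 encoding steps:
Dictionary: {0: ''}
Step 1: w='' (idx 0), next='a' -> output (0, 'a'), add 'a' as idx 1
Step 2: w='' (idx 0), next='c' -> output (0, 'c'), add 'c' as idx 2
Step 3: w='c' (idx 2), next='a' -> output (2, 'a'), add 'ca' as idx 3
Step 4: w='ca' (idx 3), next='c' -> output (3, 'c'), add 'cac' as idx 4
Step 5: w='a' (idx 1), next='c' -> output (1, 'c'), add 'ac' as idx 5


Encoded: [(0, 'a'), (0, 'c'), (2, 'a'), (3, 'c'), (1, 'c')]


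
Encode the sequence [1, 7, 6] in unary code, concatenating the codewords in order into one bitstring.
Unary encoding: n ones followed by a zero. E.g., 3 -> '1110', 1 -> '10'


Encode each number as n ones followed by a terminating 0:
  1 -> 10 (2 bits)
  7 -> 11111110 (8 bits)
  6 -> 1111110 (7 bits)
Total length = 2 + 8 + 7 = 17 bits.

Unary([1, 7, 6]) = 10111111101111110 (17 bits)


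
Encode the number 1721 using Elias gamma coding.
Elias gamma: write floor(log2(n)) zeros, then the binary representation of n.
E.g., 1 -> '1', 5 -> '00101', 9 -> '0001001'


num_bits = floor(log2(1721)) + 1 = 11
leading_zeros = num_bits - 1 = 10
binary(1721) = 11010111001

Elias gamma(1721) = '0000000000' + '11010111001' = 000000000011010111001 (21 bits)


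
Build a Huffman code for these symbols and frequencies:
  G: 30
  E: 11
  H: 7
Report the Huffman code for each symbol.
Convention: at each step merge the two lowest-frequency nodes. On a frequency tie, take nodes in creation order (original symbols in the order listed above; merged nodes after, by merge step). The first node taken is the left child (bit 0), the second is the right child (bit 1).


Huffman tree construction:
Step 1: Merge H(7) + E(11) = 18
Step 2: Merge (H+E)(18) + G(30) = 48
Read each symbol's code off the tree from the root (left child = 0, right child = 1).

Codes:
  G: 1 (length 1)
  E: 01 (length 2)
  H: 00 (length 2)
Average code length: 66/48 = 1.3750 bits/symbol


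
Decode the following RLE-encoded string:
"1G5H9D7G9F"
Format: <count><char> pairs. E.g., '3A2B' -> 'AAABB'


Expanding each <count><char> pair:
  1G -> 'G'
  5H -> 'HHHHH'
  9D -> 'DDDDDDDDD'
  7G -> 'GGGGGGG'
  9F -> 'FFFFFFFFF'

Decoded = GHHHHHDDDDDDDDDGGGGGGGFFFFFFFFF


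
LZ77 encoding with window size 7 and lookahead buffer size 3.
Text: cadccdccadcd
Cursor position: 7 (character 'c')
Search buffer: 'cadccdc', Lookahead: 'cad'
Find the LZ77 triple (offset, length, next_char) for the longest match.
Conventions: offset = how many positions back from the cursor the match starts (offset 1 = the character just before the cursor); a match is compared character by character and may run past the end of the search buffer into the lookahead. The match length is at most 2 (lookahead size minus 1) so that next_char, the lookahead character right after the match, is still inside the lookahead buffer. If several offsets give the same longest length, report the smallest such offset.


Try each offset into the search buffer:
  offset=1 (pos 6, char 'c'): match length 1
  offset=2 (pos 5, char 'd'): match length 0
  offset=3 (pos 4, char 'c'): match length 1
  offset=4 (pos 3, char 'c'): match length 1
  offset=5 (pos 2, char 'd'): match length 0
  offset=6 (pos 1, char 'a'): match length 0
  offset=7 (pos 0, char 'c'): match length 2
Longest match has length 2 at offset 7.
next_char = character at position 7 + 2 = 9 -> 'd'

Best match: offset=7, length=2 (matching 'ca' starting at position 0)
LZ77 triple: (7, 2, 'd')


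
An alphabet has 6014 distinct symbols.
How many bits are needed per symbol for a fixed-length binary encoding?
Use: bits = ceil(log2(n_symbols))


log2(6014) = 12.5541
Bracket: 2^12 = 4096 < 6014 <= 2^13 = 8192
So ceil(log2(6014)) = 13

bits = ceil(log2(6014)) = ceil(12.5541) = 13 bits


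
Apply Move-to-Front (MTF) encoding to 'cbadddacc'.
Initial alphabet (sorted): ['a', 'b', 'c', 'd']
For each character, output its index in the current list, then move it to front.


MTF encoding:
'c': index 2 in ['a', 'b', 'c', 'd'] -> ['c', 'a', 'b', 'd']
'b': index 2 in ['c', 'a', 'b', 'd'] -> ['b', 'c', 'a', 'd']
'a': index 2 in ['b', 'c', 'a', 'd'] -> ['a', 'b', 'c', 'd']
'd': index 3 in ['a', 'b', 'c', 'd'] -> ['d', 'a', 'b', 'c']
'd': index 0 in ['d', 'a', 'b', 'c'] -> ['d', 'a', 'b', 'c']
'd': index 0 in ['d', 'a', 'b', 'c'] -> ['d', 'a', 'b', 'c']
'a': index 1 in ['d', 'a', 'b', 'c'] -> ['a', 'd', 'b', 'c']
'c': index 3 in ['a', 'd', 'b', 'c'] -> ['c', 'a', 'd', 'b']
'c': index 0 in ['c', 'a', 'd', 'b'] -> ['c', 'a', 'd', 'b']


Output: [2, 2, 2, 3, 0, 0, 1, 3, 0]


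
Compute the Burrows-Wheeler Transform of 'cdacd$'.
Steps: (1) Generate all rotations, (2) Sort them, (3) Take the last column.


Rotations (sorted):
  0: $cdacd -> last char: d
  1: acd$cd -> last char: d
  2: cd$cda -> last char: a
  3: cdacd$ -> last char: $
  4: d$cdac -> last char: c
  5: dacd$c -> last char: c


BWT = dda$cc


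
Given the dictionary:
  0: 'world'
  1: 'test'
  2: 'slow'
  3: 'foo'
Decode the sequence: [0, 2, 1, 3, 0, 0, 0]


Look up each index in the dictionary:
  0 -> 'world'
  2 -> 'slow'
  1 -> 'test'
  3 -> 'foo'
  0 -> 'world'
  0 -> 'world'
  0 -> 'world'

Decoded: "world slow test foo world world world"


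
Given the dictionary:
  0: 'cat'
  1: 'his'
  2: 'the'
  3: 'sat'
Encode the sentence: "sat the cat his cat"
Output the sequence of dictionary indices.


Look up each word in the dictionary:
  'sat' -> 3
  'the' -> 2
  'cat' -> 0
  'his' -> 1
  'cat' -> 0

Encoded: [3, 2, 0, 1, 0]


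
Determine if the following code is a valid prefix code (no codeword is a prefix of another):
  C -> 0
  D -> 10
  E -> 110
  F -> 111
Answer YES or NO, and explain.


Checking each pair (does one codeword prefix another?):
  C='0' vs D='10': no prefix
  C='0' vs E='110': no prefix
  C='0' vs F='111': no prefix
  D='10' vs C='0': no prefix
  D='10' vs E='110': no prefix
  D='10' vs F='111': no prefix
  E='110' vs C='0': no prefix
  E='110' vs D='10': no prefix
  E='110' vs F='111': no prefix
  F='111' vs C='0': no prefix
  F='111' vs D='10': no prefix
  F='111' vs E='110': no prefix
No violation found over all pairs.

YES -- this is a valid prefix code. No codeword is a prefix of any other codeword.


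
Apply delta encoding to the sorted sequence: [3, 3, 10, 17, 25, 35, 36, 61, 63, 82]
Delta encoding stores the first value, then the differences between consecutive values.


First value: 3
Deltas:
  3 - 3 = 0
  10 - 3 = 7
  17 - 10 = 7
  25 - 17 = 8
  35 - 25 = 10
  36 - 35 = 1
  61 - 36 = 25
  63 - 61 = 2
  82 - 63 = 19


Delta encoded: [3, 0, 7, 7, 8, 10, 1, 25, 2, 19]


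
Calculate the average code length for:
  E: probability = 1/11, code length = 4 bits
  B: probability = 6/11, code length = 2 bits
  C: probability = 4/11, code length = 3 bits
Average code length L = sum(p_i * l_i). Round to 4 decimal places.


Weighted contributions p_i * l_i:
  E: (1/11) * 4 = 4/11
  B: (6/11) * 2 = 12/11
  C: (4/11) * 3 = 12/11
Sum = (4 + 12 + 12)/11 = 28/11

L = 28/11 = 2.5455 bits/symbol


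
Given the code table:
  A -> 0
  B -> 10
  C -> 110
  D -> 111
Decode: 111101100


Decoding:
111 -> D
10 -> B
110 -> C
0 -> A


Result: DBCA


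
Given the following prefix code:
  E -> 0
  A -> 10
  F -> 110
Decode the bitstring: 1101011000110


Decoding step by step:
Bits 110 -> F
Bits 10 -> A
Bits 110 -> F
Bits 0 -> E
Bits 0 -> E
Bits 110 -> F


Decoded message: FAFEEF


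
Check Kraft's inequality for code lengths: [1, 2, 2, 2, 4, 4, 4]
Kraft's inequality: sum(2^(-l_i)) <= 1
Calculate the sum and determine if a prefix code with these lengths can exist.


Sum = 2^(-1) + 2^(-2) + 2^(-2) + 2^(-2) + 2^(-4) + 2^(-4) + 2^(-4)
    = 0.5 + 0.25 + 0.25 + 0.25 + 0.0625 + 0.0625 + 0.0625
    = 23/16 = 1.4375
Since 1.4375 > 1, Kraft's inequality is NOT satisfied.
A prefix code with these lengths CANNOT exist.

Kraft sum = 1.4375. Not satisfied.


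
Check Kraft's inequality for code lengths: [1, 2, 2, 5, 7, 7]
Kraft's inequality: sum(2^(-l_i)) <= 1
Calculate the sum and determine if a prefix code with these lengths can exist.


Sum = 2^(-1) + 2^(-2) + 2^(-2) + 2^(-5) + 2^(-7) + 2^(-7)
    = 0.5 + 0.25 + 0.25 + 0.03125 + 0.0078125 + 0.0078125
    = 134/128 = 1.046875
Since 1.046875 > 1, Kraft's inequality is NOT satisfied.
A prefix code with these lengths CANNOT exist.

Kraft sum = 1.046875. Not satisfied.


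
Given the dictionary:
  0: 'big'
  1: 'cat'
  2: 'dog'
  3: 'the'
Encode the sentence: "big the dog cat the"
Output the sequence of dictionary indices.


Look up each word in the dictionary:
  'big' -> 0
  'the' -> 3
  'dog' -> 2
  'cat' -> 1
  'the' -> 3

Encoded: [0, 3, 2, 1, 3]


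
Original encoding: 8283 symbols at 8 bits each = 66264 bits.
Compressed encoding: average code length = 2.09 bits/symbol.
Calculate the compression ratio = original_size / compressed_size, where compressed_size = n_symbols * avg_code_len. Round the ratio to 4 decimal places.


original_size = n_symbols * orig_bits = 8283 * 8 = 66264 bits
compressed_size = n_symbols * avg_code_len = 8283 * 2.09 = 17311.47 bits
ratio = original_size / compressed_size = 66264 / 17311.47 = 3.8278

Compression ratio = 3.8278


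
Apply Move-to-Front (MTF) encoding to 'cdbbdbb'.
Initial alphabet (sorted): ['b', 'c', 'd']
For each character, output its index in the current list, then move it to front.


MTF encoding:
'c': index 1 in ['b', 'c', 'd'] -> ['c', 'b', 'd']
'd': index 2 in ['c', 'b', 'd'] -> ['d', 'c', 'b']
'b': index 2 in ['d', 'c', 'b'] -> ['b', 'd', 'c']
'b': index 0 in ['b', 'd', 'c'] -> ['b', 'd', 'c']
'd': index 1 in ['b', 'd', 'c'] -> ['d', 'b', 'c']
'b': index 1 in ['d', 'b', 'c'] -> ['b', 'd', 'c']
'b': index 0 in ['b', 'd', 'c'] -> ['b', 'd', 'c']


Output: [1, 2, 2, 0, 1, 1, 0]


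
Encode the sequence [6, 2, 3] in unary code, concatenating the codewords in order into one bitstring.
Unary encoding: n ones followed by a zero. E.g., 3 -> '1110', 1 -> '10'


Encode each number as n ones followed by a terminating 0:
  6 -> 1111110 (7 bits)
  2 -> 110 (3 bits)
  3 -> 1110 (4 bits)
Total length = 7 + 3 + 4 = 14 bits.

Unary([6, 2, 3]) = 11111101101110 (14 bits)


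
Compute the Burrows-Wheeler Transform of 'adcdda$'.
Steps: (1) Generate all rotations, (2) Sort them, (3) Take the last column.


Rotations (sorted):
  0: $adcdda -> last char: a
  1: a$adcdd -> last char: d
  2: adcdda$ -> last char: $
  3: cdda$ad -> last char: d
  4: da$adcd -> last char: d
  5: dcdda$a -> last char: a
  6: dda$adc -> last char: c


BWT = ad$ddac


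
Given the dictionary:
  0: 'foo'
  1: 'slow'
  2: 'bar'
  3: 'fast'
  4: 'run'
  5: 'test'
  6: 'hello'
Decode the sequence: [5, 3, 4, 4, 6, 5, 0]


Look up each index in the dictionary:
  5 -> 'test'
  3 -> 'fast'
  4 -> 'run'
  4 -> 'run'
  6 -> 'hello'
  5 -> 'test'
  0 -> 'foo'

Decoded: "test fast run run hello test foo"


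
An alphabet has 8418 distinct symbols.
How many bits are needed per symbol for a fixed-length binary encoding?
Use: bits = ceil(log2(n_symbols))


log2(8418) = 13.0393
Bracket: 2^13 = 8192 < 8418 <= 2^14 = 16384
So ceil(log2(8418)) = 14

bits = ceil(log2(8418)) = ceil(13.0393) = 14 bits


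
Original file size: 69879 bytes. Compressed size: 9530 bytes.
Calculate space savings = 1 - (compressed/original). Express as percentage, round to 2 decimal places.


ratio = compressed/original = 9530/69879 = 0.136379
savings = 1 - ratio = 1 - 0.136379 = 0.863621
as a percentage: 0.863621 * 100 = 86.36%

Space savings = 1 - 9530/69879 = 86.36%


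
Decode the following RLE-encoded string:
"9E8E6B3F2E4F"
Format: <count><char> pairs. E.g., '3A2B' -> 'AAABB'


Expanding each <count><char> pair:
  9E -> 'EEEEEEEEE'
  8E -> 'EEEEEEEE'
  6B -> 'BBBBBB'
  3F -> 'FFF'
  2E -> 'EE'
  4F -> 'FFFF'

Decoded = EEEEEEEEEEEEEEEEEBBBBBBFFFEEFFFF


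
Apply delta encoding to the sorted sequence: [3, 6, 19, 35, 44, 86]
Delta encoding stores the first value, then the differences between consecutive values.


First value: 3
Deltas:
  6 - 3 = 3
  19 - 6 = 13
  35 - 19 = 16
  44 - 35 = 9
  86 - 44 = 42


Delta encoded: [3, 3, 13, 16, 9, 42]


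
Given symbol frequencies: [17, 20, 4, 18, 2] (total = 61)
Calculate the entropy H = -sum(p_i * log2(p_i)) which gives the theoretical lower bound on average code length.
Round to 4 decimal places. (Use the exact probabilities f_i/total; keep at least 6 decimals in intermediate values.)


Per-symbol terms -p_i * log2(p_i) with p_i = f_i/61:
  p = 17/61 = 0.278689: log2(p) = -1.843274, -p*log2(p) = 0.513699
  p = 20/61 = 0.327869: log2(p) = -1.608809, -p*log2(p) = 0.527478
  p = 4/61 = 0.065574: log2(p) = -3.930737, -p*log2(p) = 0.257753
  p = 18/61 = 0.295082: log2(p) = -1.760812, -p*log2(p) = 0.519584
  p = 2/61 = 0.032787: log2(p) = -4.930737, -p*log2(p) = 0.161664
H = 0.513699 + 0.527478 + 0.257753 + 0.519584 + 0.161664 = 1.980178

H = 1.9802 bits/symbol


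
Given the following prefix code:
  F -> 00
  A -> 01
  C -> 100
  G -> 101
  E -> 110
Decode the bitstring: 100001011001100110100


Decoding step by step:
Bits 100 -> C
Bits 00 -> F
Bits 101 -> G
Bits 100 -> C
Bits 110 -> E
Bits 01 -> A
Bits 101 -> G
Bits 00 -> F


Decoded message: CFGCEAGF


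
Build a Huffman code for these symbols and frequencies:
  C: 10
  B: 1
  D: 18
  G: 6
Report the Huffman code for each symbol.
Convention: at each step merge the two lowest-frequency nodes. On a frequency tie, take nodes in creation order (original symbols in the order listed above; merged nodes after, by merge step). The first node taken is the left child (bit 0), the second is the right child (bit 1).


Huffman tree construction:
Step 1: Merge B(1) + G(6) = 7
Step 2: Merge (B+G)(7) + C(10) = 17
Step 3: Merge ((B+G)+C)(17) + D(18) = 35
Read each symbol's code off the tree from the root (left child = 0, right child = 1).

Codes:
  C: 01 (length 2)
  B: 000 (length 3)
  D: 1 (length 1)
  G: 001 (length 3)
Average code length: 59/35 = 1.6857 bits/symbol


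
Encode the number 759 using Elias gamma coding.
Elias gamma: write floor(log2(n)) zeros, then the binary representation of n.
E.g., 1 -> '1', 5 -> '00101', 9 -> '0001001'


num_bits = floor(log2(759)) + 1 = 10
leading_zeros = num_bits - 1 = 9
binary(759) = 1011110111

Elias gamma(759) = '000000000' + '1011110111' = 0000000001011110111 (19 bits)


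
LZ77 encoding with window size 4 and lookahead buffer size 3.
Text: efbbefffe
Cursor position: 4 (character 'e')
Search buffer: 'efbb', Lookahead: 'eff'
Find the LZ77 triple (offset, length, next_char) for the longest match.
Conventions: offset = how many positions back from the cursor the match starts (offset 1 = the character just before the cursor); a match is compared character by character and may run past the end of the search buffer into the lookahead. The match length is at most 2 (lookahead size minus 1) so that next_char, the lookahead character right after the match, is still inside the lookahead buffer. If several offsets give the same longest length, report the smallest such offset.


Try each offset into the search buffer:
  offset=1 (pos 3, char 'b'): match length 0
  offset=2 (pos 2, char 'b'): match length 0
  offset=3 (pos 1, char 'f'): match length 0
  offset=4 (pos 0, char 'e'): match length 2
Longest match has length 2 at offset 4.
next_char = character at position 4 + 2 = 6 -> 'f'

Best match: offset=4, length=2 (matching 'ef' starting at position 0)
LZ77 triple: (4, 2, 'f')


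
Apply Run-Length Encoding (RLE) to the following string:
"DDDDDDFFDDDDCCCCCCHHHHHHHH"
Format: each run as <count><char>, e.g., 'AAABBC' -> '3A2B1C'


Scanning runs left to right:
  i=0: run of 'D' x 6 -> '6D'
  i=6: run of 'F' x 2 -> '2F'
  i=8: run of 'D' x 4 -> '4D'
  i=12: run of 'C' x 6 -> '6C'
  i=18: run of 'H' x 8 -> '8H'

RLE = 6D2F4D6C8H


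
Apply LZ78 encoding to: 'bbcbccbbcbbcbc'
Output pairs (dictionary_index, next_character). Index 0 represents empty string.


LZ78 encoding steps:
Dictionary: {0: ''}
Step 1: w='' (idx 0), next='b' -> output (0, 'b'), add 'b' as idx 1
Step 2: w='b' (idx 1), next='c' -> output (1, 'c'), add 'bc' as idx 2
Step 3: w='bc' (idx 2), next='c' -> output (2, 'c'), add 'bcc' as idx 3
Step 4: w='b' (idx 1), next='b' -> output (1, 'b'), add 'bb' as idx 4
Step 5: w='' (idx 0), next='c' -> output (0, 'c'), add 'c' as idx 5
Step 6: w='bb' (idx 4), next='c' -> output (4, 'c'), add 'bbc' as idx 6
Step 7: w='bc' (idx 2), end of input -> output (2, '')


Encoded: [(0, 'b'), (1, 'c'), (2, 'c'), (1, 'b'), (0, 'c'), (4, 'c'), (2, '')]


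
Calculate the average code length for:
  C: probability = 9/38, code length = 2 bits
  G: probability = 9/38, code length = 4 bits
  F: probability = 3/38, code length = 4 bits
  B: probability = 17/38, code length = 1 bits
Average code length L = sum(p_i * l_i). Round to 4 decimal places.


Weighted contributions p_i * l_i:
  C: (9/38) * 2 = 18/38
  G: (9/38) * 4 = 36/38
  F: (3/38) * 4 = 12/38
  B: (17/38) * 1 = 17/38
Sum = (18 + 36 + 12 + 17)/38 = 83/38

L = 83/38 = 2.1842 bits/symbol


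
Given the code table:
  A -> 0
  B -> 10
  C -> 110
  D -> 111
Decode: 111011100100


Decoding:
111 -> D
0 -> A
111 -> D
0 -> A
0 -> A
10 -> B
0 -> A


Result: DADAABA


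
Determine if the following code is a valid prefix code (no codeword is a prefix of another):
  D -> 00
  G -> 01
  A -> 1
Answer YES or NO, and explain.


Checking each pair (does one codeword prefix another?):
  D='00' vs G='01': no prefix
  D='00' vs A='1': no prefix
  G='01' vs D='00': no prefix
  G='01' vs A='1': no prefix
  A='1' vs D='00': no prefix
  A='1' vs G='01': no prefix
No violation found over all pairs.

YES -- this is a valid prefix code. No codeword is a prefix of any other codeword.


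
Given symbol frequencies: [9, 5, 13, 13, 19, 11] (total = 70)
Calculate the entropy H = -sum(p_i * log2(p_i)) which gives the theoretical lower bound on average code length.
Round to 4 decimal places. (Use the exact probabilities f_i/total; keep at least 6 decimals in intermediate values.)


Per-symbol terms -p_i * log2(p_i) with p_i = f_i/70:
  p = 9/70 = 0.128571: log2(p) = -2.959358, -p*log2(p) = 0.380489
  p = 5/70 = 0.071429: log2(p) = -3.807355, -p*log2(p) = 0.271954
  p = 13/70 = 0.185714: log2(p) = -2.428843, -p*log2(p) = 0.451071
  p = 13/70 = 0.185714: log2(p) = -2.428843, -p*log2(p) = 0.451071
  p = 19/70 = 0.271429: log2(p) = -1.881356, -p*log2(p) = 0.510654
  p = 11/70 = 0.157143: log2(p) = -2.669851, -p*log2(p) = 0.419548
H = 0.380489 + 0.271954 + 0.451071 + 0.451071 + 0.510654 + 0.419548 = 2.484787

H = 2.4848 bits/symbol


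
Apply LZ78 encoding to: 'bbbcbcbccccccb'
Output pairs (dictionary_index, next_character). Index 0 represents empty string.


LZ78 encoding steps:
Dictionary: {0: ''}
Step 1: w='' (idx 0), next='b' -> output (0, 'b'), add 'b' as idx 1
Step 2: w='b' (idx 1), next='b' -> output (1, 'b'), add 'bb' as idx 2
Step 3: w='' (idx 0), next='c' -> output (0, 'c'), add 'c' as idx 3
Step 4: w='b' (idx 1), next='c' -> output (1, 'c'), add 'bc' as idx 4
Step 5: w='bc' (idx 4), next='c' -> output (4, 'c'), add 'bcc' as idx 5
Step 6: w='c' (idx 3), next='c' -> output (3, 'c'), add 'cc' as idx 6
Step 7: w='cc' (idx 6), next='b' -> output (6, 'b'), add 'ccb' as idx 7


Encoded: [(0, 'b'), (1, 'b'), (0, 'c'), (1, 'c'), (4, 'c'), (3, 'c'), (6, 'b')]


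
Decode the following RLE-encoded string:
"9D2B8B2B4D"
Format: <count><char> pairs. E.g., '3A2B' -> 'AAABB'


Expanding each <count><char> pair:
  9D -> 'DDDDDDDDD'
  2B -> 'BB'
  8B -> 'BBBBBBBB'
  2B -> 'BB'
  4D -> 'DDDD'

Decoded = DDDDDDDDDBBBBBBBBBBBBDDDD


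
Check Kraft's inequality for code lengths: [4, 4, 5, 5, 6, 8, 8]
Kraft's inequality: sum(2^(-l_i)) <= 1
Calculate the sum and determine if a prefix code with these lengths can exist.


Sum = 2^(-4) + 2^(-4) + 2^(-5) + 2^(-5) + 2^(-6) + 2^(-8) + 2^(-8)
    = 0.0625 + 0.0625 + 0.03125 + 0.03125 + 0.015625 + 0.00390625 + 0.00390625
    = 54/256 = 0.2109375
Since 0.2109375 <= 1, Kraft's inequality IS satisfied.
A prefix code with these lengths CAN exist.

Kraft sum = 0.2109375. Satisfied.


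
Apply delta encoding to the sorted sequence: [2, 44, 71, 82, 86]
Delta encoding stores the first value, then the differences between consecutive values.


First value: 2
Deltas:
  44 - 2 = 42
  71 - 44 = 27
  82 - 71 = 11
  86 - 82 = 4


Delta encoded: [2, 42, 27, 11, 4]


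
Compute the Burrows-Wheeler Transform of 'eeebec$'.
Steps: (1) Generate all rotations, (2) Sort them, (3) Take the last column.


Rotations (sorted):
  0: $eeebec -> last char: c
  1: bec$eee -> last char: e
  2: c$eeebe -> last char: e
  3: ebec$ee -> last char: e
  4: ec$eeeb -> last char: b
  5: eebec$e -> last char: e
  6: eeebec$ -> last char: $


BWT = ceeebe$


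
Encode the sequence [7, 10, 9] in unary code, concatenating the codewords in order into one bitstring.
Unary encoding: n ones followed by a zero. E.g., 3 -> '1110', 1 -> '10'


Encode each number as n ones followed by a terminating 0:
  7 -> 11111110 (8 bits)
  10 -> 11111111110 (11 bits)
  9 -> 1111111110 (10 bits)
Total length = 8 + 11 + 10 = 29 bits.

Unary([7, 10, 9]) = 11111110111111111101111111110 (29 bits)


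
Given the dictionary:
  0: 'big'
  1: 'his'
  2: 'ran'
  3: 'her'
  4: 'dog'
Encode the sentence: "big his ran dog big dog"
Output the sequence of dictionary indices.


Look up each word in the dictionary:
  'big' -> 0
  'his' -> 1
  'ran' -> 2
  'dog' -> 4
  'big' -> 0
  'dog' -> 4

Encoded: [0, 1, 2, 4, 0, 4]


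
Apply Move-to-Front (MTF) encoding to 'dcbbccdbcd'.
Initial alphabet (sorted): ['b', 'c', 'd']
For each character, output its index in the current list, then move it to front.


MTF encoding:
'd': index 2 in ['b', 'c', 'd'] -> ['d', 'b', 'c']
'c': index 2 in ['d', 'b', 'c'] -> ['c', 'd', 'b']
'b': index 2 in ['c', 'd', 'b'] -> ['b', 'c', 'd']
'b': index 0 in ['b', 'c', 'd'] -> ['b', 'c', 'd']
'c': index 1 in ['b', 'c', 'd'] -> ['c', 'b', 'd']
'c': index 0 in ['c', 'b', 'd'] -> ['c', 'b', 'd']
'd': index 2 in ['c', 'b', 'd'] -> ['d', 'c', 'b']
'b': index 2 in ['d', 'c', 'b'] -> ['b', 'd', 'c']
'c': index 2 in ['b', 'd', 'c'] -> ['c', 'b', 'd']
'd': index 2 in ['c', 'b', 'd'] -> ['d', 'c', 'b']


Output: [2, 2, 2, 0, 1, 0, 2, 2, 2, 2]


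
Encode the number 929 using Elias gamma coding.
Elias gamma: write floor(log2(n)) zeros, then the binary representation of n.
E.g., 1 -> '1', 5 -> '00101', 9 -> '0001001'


num_bits = floor(log2(929)) + 1 = 10
leading_zeros = num_bits - 1 = 9
binary(929) = 1110100001

Elias gamma(929) = '000000000' + '1110100001' = 0000000001110100001 (19 bits)


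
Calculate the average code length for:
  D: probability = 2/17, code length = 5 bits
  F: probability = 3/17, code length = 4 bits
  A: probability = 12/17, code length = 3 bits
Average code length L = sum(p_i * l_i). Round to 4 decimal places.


Weighted contributions p_i * l_i:
  D: (2/17) * 5 = 10/17
  F: (3/17) * 4 = 12/17
  A: (12/17) * 3 = 36/17
Sum = (10 + 12 + 36)/17 = 58/17

L = 58/17 = 3.4118 bits/symbol


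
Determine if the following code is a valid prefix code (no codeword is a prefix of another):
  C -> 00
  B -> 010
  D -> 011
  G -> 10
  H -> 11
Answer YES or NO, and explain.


Checking each pair (does one codeword prefix another?):
  C='00' vs B='010': no prefix
  C='00' vs D='011': no prefix
  C='00' vs G='10': no prefix
  C='00' vs H='11': no prefix
  B='010' vs C='00': no prefix
  B='010' vs D='011': no prefix
  B='010' vs G='10': no prefix
  B='010' vs H='11': no prefix
  D='011' vs C='00': no prefix
  D='011' vs B='010': no prefix
  D='011' vs G='10': no prefix
  D='011' vs H='11': no prefix
  G='10' vs C='00': no prefix
  G='10' vs B='010': no prefix
  G='10' vs D='011': no prefix
  G='10' vs H='11': no prefix
  H='11' vs C='00': no prefix
  H='11' vs B='010': no prefix
  H='11' vs D='011': no prefix
  H='11' vs G='10': no prefix
No violation found over all pairs.

YES -- this is a valid prefix code. No codeword is a prefix of any other codeword.


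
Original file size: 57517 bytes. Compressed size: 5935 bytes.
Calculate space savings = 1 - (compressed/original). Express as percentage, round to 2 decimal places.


ratio = compressed/original = 5935/57517 = 0.103187
savings = 1 - ratio = 1 - 0.103187 = 0.896813
as a percentage: 0.896813 * 100 = 89.68%

Space savings = 1 - 5935/57517 = 89.68%


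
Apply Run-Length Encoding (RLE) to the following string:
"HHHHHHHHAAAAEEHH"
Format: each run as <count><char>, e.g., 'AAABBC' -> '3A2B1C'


Scanning runs left to right:
  i=0: run of 'H' x 8 -> '8H'
  i=8: run of 'A' x 4 -> '4A'
  i=12: run of 'E' x 2 -> '2E'
  i=14: run of 'H' x 2 -> '2H'

RLE = 8H4A2E2H


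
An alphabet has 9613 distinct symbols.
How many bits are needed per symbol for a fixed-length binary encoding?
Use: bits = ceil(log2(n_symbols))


log2(9613) = 13.2308
Bracket: 2^13 = 8192 < 9613 <= 2^14 = 16384
So ceil(log2(9613)) = 14

bits = ceil(log2(9613)) = ceil(13.2308) = 14 bits


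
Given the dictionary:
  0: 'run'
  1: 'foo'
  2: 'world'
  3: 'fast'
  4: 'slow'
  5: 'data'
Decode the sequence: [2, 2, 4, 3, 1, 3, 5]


Look up each index in the dictionary:
  2 -> 'world'
  2 -> 'world'
  4 -> 'slow'
  3 -> 'fast'
  1 -> 'foo'
  3 -> 'fast'
  5 -> 'data'

Decoded: "world world slow fast foo fast data"


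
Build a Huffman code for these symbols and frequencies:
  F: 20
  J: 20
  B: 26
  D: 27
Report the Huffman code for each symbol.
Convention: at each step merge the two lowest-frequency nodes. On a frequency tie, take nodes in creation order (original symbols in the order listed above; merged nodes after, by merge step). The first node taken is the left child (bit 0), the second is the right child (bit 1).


Huffman tree construction:
Step 1: Merge F(20) + J(20) = 40
Step 2: Merge B(26) + D(27) = 53
Step 3: Merge (F+J)(40) + (B+D)(53) = 93
Read each symbol's code off the tree from the root (left child = 0, right child = 1).

Codes:
  F: 00 (length 2)
  J: 01 (length 2)
  B: 10 (length 2)
  D: 11 (length 2)
Average code length: 186/93 = 2.0000 bits/symbol


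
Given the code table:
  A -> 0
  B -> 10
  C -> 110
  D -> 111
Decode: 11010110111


Decoding:
110 -> C
10 -> B
110 -> C
111 -> D


Result: CBCD


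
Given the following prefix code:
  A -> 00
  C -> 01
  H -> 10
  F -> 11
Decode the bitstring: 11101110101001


Decoding step by step:
Bits 11 -> F
Bits 10 -> H
Bits 11 -> F
Bits 10 -> H
Bits 10 -> H
Bits 10 -> H
Bits 01 -> C


Decoded message: FHFHHHC


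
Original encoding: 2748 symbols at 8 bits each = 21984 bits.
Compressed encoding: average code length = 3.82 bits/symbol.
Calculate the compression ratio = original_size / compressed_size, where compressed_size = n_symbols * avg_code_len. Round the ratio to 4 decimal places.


original_size = n_symbols * orig_bits = 2748 * 8 = 21984 bits
compressed_size = n_symbols * avg_code_len = 2748 * 3.82 = 10497.36 bits
ratio = original_size / compressed_size = 21984 / 10497.36 = 2.0942

Compression ratio = 2.0942


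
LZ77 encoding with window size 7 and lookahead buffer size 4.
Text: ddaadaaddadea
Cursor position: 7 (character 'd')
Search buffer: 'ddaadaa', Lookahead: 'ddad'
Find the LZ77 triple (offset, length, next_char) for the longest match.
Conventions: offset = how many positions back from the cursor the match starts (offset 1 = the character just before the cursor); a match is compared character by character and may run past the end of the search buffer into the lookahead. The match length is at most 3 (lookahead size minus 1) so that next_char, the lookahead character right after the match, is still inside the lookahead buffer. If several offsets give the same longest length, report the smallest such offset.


Try each offset into the search buffer:
  offset=1 (pos 6, char 'a'): match length 0
  offset=2 (pos 5, char 'a'): match length 0
  offset=3 (pos 4, char 'd'): match length 1
  offset=4 (pos 3, char 'a'): match length 0
  offset=5 (pos 2, char 'a'): match length 0
  offset=6 (pos 1, char 'd'): match length 1
  offset=7 (pos 0, char 'd'): match length 3
Longest match has length 3 at offset 7.
next_char = character at position 7 + 3 = 10 -> 'd'

Best match: offset=7, length=3 (matching 'dda' starting at position 0)
LZ77 triple: (7, 3, 'd')


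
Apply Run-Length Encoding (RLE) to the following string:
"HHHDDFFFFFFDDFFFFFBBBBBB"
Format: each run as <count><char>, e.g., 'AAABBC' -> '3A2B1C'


Scanning runs left to right:
  i=0: run of 'H' x 3 -> '3H'
  i=3: run of 'D' x 2 -> '2D'
  i=5: run of 'F' x 6 -> '6F'
  i=11: run of 'D' x 2 -> '2D'
  i=13: run of 'F' x 5 -> '5F'
  i=18: run of 'B' x 6 -> '6B'

RLE = 3H2D6F2D5F6B


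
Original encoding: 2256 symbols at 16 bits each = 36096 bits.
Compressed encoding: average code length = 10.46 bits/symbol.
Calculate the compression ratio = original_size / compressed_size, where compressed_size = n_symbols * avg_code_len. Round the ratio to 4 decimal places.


original_size = n_symbols * orig_bits = 2256 * 16 = 36096 bits
compressed_size = n_symbols * avg_code_len = 2256 * 10.46 = 23597.76 bits
ratio = original_size / compressed_size = 36096 / 23597.76 = 1.5296

Compression ratio = 1.5296


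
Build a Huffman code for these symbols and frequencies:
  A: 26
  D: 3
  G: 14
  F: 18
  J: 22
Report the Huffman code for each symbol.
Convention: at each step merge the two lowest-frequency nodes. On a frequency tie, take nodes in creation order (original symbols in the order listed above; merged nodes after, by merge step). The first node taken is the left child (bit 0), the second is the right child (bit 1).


Huffman tree construction:
Step 1: Merge D(3) + G(14) = 17
Step 2: Merge (D+G)(17) + F(18) = 35
Step 3: Merge J(22) + A(26) = 48
Step 4: Merge ((D+G)+F)(35) + (J+A)(48) = 83
Read each symbol's code off the tree from the root (left child = 0, right child = 1).

Codes:
  A: 11 (length 2)
  D: 000 (length 3)
  G: 001 (length 3)
  F: 01 (length 2)
  J: 10 (length 2)
Average code length: 183/83 = 2.2048 bits/symbol


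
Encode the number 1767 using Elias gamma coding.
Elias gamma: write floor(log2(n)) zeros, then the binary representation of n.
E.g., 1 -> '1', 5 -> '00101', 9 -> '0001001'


num_bits = floor(log2(1767)) + 1 = 11
leading_zeros = num_bits - 1 = 10
binary(1767) = 11011100111

Elias gamma(1767) = '0000000000' + '11011100111' = 000000000011011100111 (21 bits)


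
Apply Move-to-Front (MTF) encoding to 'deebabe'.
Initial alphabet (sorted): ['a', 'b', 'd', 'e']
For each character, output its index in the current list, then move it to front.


MTF encoding:
'd': index 2 in ['a', 'b', 'd', 'e'] -> ['d', 'a', 'b', 'e']
'e': index 3 in ['d', 'a', 'b', 'e'] -> ['e', 'd', 'a', 'b']
'e': index 0 in ['e', 'd', 'a', 'b'] -> ['e', 'd', 'a', 'b']
'b': index 3 in ['e', 'd', 'a', 'b'] -> ['b', 'e', 'd', 'a']
'a': index 3 in ['b', 'e', 'd', 'a'] -> ['a', 'b', 'e', 'd']
'b': index 1 in ['a', 'b', 'e', 'd'] -> ['b', 'a', 'e', 'd']
'e': index 2 in ['b', 'a', 'e', 'd'] -> ['e', 'b', 'a', 'd']


Output: [2, 3, 0, 3, 3, 1, 2]


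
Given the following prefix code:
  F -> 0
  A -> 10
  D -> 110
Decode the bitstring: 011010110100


Decoding step by step:
Bits 0 -> F
Bits 110 -> D
Bits 10 -> A
Bits 110 -> D
Bits 10 -> A
Bits 0 -> F


Decoded message: FDADAF


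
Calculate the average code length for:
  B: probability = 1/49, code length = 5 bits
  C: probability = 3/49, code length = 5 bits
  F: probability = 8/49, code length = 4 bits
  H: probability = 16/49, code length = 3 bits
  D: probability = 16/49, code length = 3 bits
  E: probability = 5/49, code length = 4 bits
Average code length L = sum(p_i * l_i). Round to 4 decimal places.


Weighted contributions p_i * l_i:
  B: (1/49) * 5 = 5/49
  C: (3/49) * 5 = 15/49
  F: (8/49) * 4 = 32/49
  H: (16/49) * 3 = 48/49
  D: (16/49) * 3 = 48/49
  E: (5/49) * 4 = 20/49
Sum = (5 + 15 + 32 + 48 + 48 + 20)/49 = 168/49

L = 168/49 = 3.4286 bits/symbol


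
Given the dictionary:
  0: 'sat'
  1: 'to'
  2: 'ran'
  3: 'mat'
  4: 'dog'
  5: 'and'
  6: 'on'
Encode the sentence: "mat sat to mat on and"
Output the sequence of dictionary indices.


Look up each word in the dictionary:
  'mat' -> 3
  'sat' -> 0
  'to' -> 1
  'mat' -> 3
  'on' -> 6
  'and' -> 5

Encoded: [3, 0, 1, 3, 6, 5]


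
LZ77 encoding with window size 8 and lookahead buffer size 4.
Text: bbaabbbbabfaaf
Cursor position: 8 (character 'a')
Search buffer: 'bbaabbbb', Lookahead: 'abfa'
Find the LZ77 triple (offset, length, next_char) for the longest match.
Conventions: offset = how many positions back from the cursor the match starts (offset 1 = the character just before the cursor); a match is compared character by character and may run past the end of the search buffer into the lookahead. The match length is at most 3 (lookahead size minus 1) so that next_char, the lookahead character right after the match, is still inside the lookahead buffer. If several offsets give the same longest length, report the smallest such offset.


Try each offset into the search buffer:
  offset=1 (pos 7, char 'b'): match length 0
  offset=2 (pos 6, char 'b'): match length 0
  offset=3 (pos 5, char 'b'): match length 0
  offset=4 (pos 4, char 'b'): match length 0
  offset=5 (pos 3, char 'a'): match length 2
  offset=6 (pos 2, char 'a'): match length 1
  offset=7 (pos 1, char 'b'): match length 0
  offset=8 (pos 0, char 'b'): match length 0
Longest match has length 2 at offset 5.
next_char = character at position 8 + 2 = 10 -> 'f'

Best match: offset=5, length=2 (matching 'ab' starting at position 3)
LZ77 triple: (5, 2, 'f')


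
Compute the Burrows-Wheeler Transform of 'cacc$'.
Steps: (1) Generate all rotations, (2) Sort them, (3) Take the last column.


Rotations (sorted):
  0: $cacc -> last char: c
  1: acc$c -> last char: c
  2: c$cac -> last char: c
  3: cacc$ -> last char: $
  4: cc$ca -> last char: a


BWT = ccc$a


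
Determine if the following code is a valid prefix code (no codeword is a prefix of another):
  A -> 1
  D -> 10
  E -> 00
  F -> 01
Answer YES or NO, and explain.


Checking each pair (does one codeword prefix another?):
  A='1' vs D='10': prefix -- VIOLATION

NO -- this is NOT a valid prefix code. A (1) is a prefix of D (10).


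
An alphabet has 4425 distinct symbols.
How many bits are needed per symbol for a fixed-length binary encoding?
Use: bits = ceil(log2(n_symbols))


log2(4425) = 12.1115
Bracket: 2^12 = 4096 < 4425 <= 2^13 = 8192
So ceil(log2(4425)) = 13

bits = ceil(log2(4425)) = ceil(12.1115) = 13 bits


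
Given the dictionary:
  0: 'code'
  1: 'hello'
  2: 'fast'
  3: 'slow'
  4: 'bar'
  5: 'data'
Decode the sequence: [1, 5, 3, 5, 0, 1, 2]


Look up each index in the dictionary:
  1 -> 'hello'
  5 -> 'data'
  3 -> 'slow'
  5 -> 'data'
  0 -> 'code'
  1 -> 'hello'
  2 -> 'fast'

Decoded: "hello data slow data code hello fast"


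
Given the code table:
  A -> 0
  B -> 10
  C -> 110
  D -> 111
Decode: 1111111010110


Decoding:
111 -> D
111 -> D
10 -> B
10 -> B
110 -> C


Result: DDBBC


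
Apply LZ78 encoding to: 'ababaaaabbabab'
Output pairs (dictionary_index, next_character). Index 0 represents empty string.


LZ78 encoding steps:
Dictionary: {0: ''}
Step 1: w='' (idx 0), next='a' -> output (0, 'a'), add 'a' as idx 1
Step 2: w='' (idx 0), next='b' -> output (0, 'b'), add 'b' as idx 2
Step 3: w='a' (idx 1), next='b' -> output (1, 'b'), add 'ab' as idx 3
Step 4: w='a' (idx 1), next='a' -> output (1, 'a'), add 'aa' as idx 4
Step 5: w='aa' (idx 4), next='b' -> output (4, 'b'), add 'aab' as idx 5
Step 6: w='b' (idx 2), next='a' -> output (2, 'a'), add 'ba' as idx 6
Step 7: w='ba' (idx 6), next='b' -> output (6, 'b'), add 'bab' as idx 7


Encoded: [(0, 'a'), (0, 'b'), (1, 'b'), (1, 'a'), (4, 'b'), (2, 'a'), (6, 'b')]


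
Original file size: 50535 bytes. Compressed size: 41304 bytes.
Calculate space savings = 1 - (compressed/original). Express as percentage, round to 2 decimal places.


ratio = compressed/original = 41304/50535 = 0.817335
savings = 1 - ratio = 1 - 0.817335 = 0.182665
as a percentage: 0.182665 * 100 = 18.27%

Space savings = 1 - 41304/50535 = 18.27%


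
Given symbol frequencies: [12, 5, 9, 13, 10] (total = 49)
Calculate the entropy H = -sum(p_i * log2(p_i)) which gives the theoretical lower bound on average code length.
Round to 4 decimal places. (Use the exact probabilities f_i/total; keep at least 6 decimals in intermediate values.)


Per-symbol terms -p_i * log2(p_i) with p_i = f_i/49:
  p = 12/49 = 0.244898: log2(p) = -2.029747, -p*log2(p) = 0.497081
  p = 5/49 = 0.102041: log2(p) = -3.292782, -p*log2(p) = 0.335998
  p = 9/49 = 0.183673: log2(p) = -2.444785, -p*log2(p) = 0.449042
  p = 13/49 = 0.265306: log2(p) = -1.914270, -p*log2(p) = 0.507868
  p = 10/49 = 0.204082: log2(p) = -2.292782, -p*log2(p) = 0.467915
H = 0.497081 + 0.335998 + 0.449042 + 0.507868 + 0.467915 = 2.257904

H = 2.2579 bits/symbol
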